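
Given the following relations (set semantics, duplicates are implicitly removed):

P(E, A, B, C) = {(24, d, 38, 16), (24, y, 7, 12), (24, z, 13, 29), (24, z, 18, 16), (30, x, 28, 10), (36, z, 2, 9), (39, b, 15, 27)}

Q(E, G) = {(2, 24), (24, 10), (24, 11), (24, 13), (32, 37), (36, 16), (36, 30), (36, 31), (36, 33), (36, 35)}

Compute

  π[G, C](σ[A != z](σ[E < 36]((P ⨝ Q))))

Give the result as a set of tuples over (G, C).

{(10, 12), (10, 16), (11, 12), (11, 16), (13, 12), (13, 16)}

Natural join on E: {(24, d, 38, 16, 10), (24, d, 38, 16, 11), (24, d, 38, 16, 13), (24, y, 7, 12, 10), (24, y, 7, 12, 11), (24, y, 7, 12, 13), (24, z, 13, 29, 10), (24, z, 13, 29, 11), (24, z, 13, 29, 13), (24, z, 18, 16, 10), (24, z, 18, 16, 11), (24, z, 18, 16, 13), (36, z, 2, 9, 16), (36, z, 2, 9, 30), (36, z, 2, 9, 31), (36, z, 2, 9, 33), (36, z, 2, 9, 35)}
Filtering on E < 36 leaves {(24, d, 38, 16, 10), (24, d, 38, 16, 11), (24, d, 38, 16, 13), (24, y, 7, 12, 10), (24, y, 7, 12, 11), (24, y, 7, 12, 13), (24, z, 13, 29, 10), (24, z, 13, 29, 11), (24, z, 13, 29, 13), (24, z, 18, 16, 10), (24, z, 18, 16, 11), (24, z, 18, 16, 13)}.
Filtering on A != z leaves {(24, d, 38, 16, 10), (24, d, 38, 16, 11), (24, d, 38, 16, 13), (24, y, 7, 12, 10), (24, y, 7, 12, 11), (24, y, 7, 12, 13)}.
Projecting to G, C: {(10, 12), (10, 16), (11, 12), (11, 16), (13, 12), (13, 16)}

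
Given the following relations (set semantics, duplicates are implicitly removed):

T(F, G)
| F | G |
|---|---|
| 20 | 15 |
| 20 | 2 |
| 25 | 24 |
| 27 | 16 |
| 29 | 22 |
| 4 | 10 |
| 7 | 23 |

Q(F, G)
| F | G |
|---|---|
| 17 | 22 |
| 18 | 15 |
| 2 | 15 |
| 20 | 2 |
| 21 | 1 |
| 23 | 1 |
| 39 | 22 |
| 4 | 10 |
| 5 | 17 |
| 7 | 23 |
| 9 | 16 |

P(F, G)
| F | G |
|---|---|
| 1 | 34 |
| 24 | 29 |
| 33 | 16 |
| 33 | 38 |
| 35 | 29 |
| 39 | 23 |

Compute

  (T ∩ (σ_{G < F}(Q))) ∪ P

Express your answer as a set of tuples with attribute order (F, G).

σ[G < F]: keep tuples satisfying G < F → {(18, 15), (20, 2), (21, 1), (23, 1), (39, 22)}
Taking the intersection: {(20, 2)}
Taking the union: {(1, 34), (20, 2), (24, 29), (33, 16), (33, 38), (35, 29), (39, 23)}

{(1, 34), (20, 2), (24, 29), (33, 16), (33, 38), (35, 29), (39, 23)}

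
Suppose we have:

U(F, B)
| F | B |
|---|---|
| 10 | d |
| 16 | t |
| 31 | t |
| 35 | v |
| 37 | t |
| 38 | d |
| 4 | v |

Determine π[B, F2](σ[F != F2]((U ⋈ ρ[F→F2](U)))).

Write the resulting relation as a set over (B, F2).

ρ[F→F2]: schema becomes (F2, B); tuples unchanged.
Joining U and ρ[F→F2](U) on B yields {(10, d, 10), (10, d, 38), (16, t, 16), (16, t, 31), (16, t, 37), (31, t, 16), (31, t, 31), (31, t, 37), (35, v, 35), (35, v, 4), (37, t, 16), (37, t, 31), (37, t, 37), (38, d, 10), (38, d, 38), (4, v, 35), (4, v, 4)}.
Selection F != F2: {(10, d, 38), (16, t, 31), (16, t, 37), (31, t, 16), (31, t, 37), (35, v, 4), (37, t, 16), (37, t, 31), (38, d, 10), (4, v, 35)}
π_{B, F2} gives {(d, 10), (d, 38), (t, 16), (t, 31), (t, 37), (v, 35), (v, 4)} (3 duplicate(s) eliminated).

{(d, 10), (d, 38), (t, 16), (t, 31), (t, 37), (v, 35), (v, 4)}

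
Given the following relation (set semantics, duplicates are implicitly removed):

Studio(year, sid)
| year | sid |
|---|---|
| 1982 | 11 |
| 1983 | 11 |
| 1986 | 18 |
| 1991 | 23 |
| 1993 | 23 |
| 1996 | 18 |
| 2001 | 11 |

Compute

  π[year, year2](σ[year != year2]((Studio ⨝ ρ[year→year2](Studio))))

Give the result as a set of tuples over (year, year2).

{(1982, 1983), (1982, 2001), (1983, 1982), (1983, 2001), (1986, 1996), (1991, 1993), (1993, 1991), (1996, 1986), (2001, 1982), (2001, 1983)}

ρ[year→year2]: schema becomes (year2, sid); tuples unchanged.
Natural join on sid: {(1982, 11, 1982), (1982, 11, 1983), (1982, 11, 2001), (1983, 11, 1982), (1983, 11, 1983), (1983, 11, 2001), (1986, 18, 1986), (1986, 18, 1996), (1991, 23, 1991), (1991, 23, 1993), (1993, 23, 1991), (1993, 23, 1993), (1996, 18, 1986), (1996, 18, 1996), (2001, 11, 1982), (2001, 11, 1983), (2001, 11, 2001)}
σ[year != year2]: keep tuples satisfying year != year2 → {(1982, 11, 1983), (1982, 11, 2001), (1983, 11, 1982), (1983, 11, 2001), (1986, 18, 1996), (1991, 23, 1993), (1993, 23, 1991), (1996, 18, 1986), (2001, 11, 1982), (2001, 11, 1983)}
Projecting to year, year2: {(1982, 1983), (1982, 2001), (1983, 1982), (1983, 2001), (1986, 1996), (1991, 1993), (1993, 1991), (1996, 1986), (2001, 1982), (2001, 1983)}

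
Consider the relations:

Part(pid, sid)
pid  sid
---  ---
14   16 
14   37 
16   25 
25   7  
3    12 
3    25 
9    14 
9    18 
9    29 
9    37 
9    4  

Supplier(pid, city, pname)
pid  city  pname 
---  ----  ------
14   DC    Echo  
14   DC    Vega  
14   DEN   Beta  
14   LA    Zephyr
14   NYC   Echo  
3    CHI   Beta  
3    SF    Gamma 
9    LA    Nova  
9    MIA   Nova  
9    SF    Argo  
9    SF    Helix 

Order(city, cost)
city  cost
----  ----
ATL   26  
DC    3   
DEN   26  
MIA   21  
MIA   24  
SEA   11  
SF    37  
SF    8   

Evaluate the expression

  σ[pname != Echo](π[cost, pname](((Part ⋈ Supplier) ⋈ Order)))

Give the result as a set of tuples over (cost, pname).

{(21, Nova), (24, Nova), (26, Beta), (3, Vega), (37, Argo), (37, Gamma), (37, Helix), (8, Argo), (8, Gamma), (8, Helix)}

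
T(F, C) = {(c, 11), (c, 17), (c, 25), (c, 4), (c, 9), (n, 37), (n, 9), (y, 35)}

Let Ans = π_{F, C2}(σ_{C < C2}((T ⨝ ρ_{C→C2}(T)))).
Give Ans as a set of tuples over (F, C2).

{(c, 11), (c, 17), (c, 25), (c, 9), (n, 37)}

ρ[C→C2]: schema becomes (F, C2); tuples unchanged.
Natural join on F: {(c, 11, 11), (c, 11, 17), (c, 11, 25), (c, 11, 4), (c, 11, 9), (c, 17, 11), (c, 17, 17), (c, 17, 25), (c, 17, 4), (c, 17, 9), (c, 25, 11), (c, 25, 17), (c, 25, 25), (c, 25, 4), (c, 25, 9), (c, 4, 11), (c, 4, 17), (c, 4, 25), (c, 4, 4), (c, 4, 9), (c, 9, 11), (c, 9, 17), (c, 9, 25), (c, 9, 4), (c, 9, 9), (n, 37, 37), (n, 37, 9), (n, 9, 37), (n, 9, 9), (y, 35, 35)}
Filtering on C < C2 leaves {(c, 11, 17), (c, 11, 25), (c, 17, 25), (c, 4, 11), (c, 4, 17), (c, 4, 25), (c, 4, 9), (c, 9, 11), (c, 9, 17), (c, 9, 25), (n, 9, 37)}.
Keep only column(s) F, C2 (6 duplicate(s) eliminated): {(c, 11), (c, 17), (c, 25), (c, 9), (n, 37)}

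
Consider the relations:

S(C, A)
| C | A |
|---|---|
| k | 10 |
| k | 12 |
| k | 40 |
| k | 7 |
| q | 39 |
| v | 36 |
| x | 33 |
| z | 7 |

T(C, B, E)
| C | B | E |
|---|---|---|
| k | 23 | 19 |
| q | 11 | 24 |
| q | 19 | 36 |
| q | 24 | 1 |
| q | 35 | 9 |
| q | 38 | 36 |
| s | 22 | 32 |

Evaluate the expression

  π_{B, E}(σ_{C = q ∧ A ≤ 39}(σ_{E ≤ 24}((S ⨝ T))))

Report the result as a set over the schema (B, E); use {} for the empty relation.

{(11, 24), (24, 1), (35, 9)}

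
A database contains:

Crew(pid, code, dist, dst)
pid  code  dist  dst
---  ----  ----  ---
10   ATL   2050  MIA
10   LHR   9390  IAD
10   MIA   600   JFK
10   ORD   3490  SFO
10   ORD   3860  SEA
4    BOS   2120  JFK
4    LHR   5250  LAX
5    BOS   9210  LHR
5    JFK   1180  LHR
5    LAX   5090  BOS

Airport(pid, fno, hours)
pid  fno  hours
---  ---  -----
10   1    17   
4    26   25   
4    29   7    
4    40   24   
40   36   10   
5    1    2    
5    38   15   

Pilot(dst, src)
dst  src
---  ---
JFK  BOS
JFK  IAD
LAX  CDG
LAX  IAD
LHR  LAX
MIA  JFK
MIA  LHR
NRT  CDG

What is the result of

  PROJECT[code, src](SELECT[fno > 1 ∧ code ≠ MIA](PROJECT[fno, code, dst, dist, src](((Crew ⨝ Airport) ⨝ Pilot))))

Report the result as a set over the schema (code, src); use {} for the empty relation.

{(BOS, BOS), (BOS, IAD), (BOS, LAX), (JFK, LAX), (LHR, CDG), (LHR, IAD)}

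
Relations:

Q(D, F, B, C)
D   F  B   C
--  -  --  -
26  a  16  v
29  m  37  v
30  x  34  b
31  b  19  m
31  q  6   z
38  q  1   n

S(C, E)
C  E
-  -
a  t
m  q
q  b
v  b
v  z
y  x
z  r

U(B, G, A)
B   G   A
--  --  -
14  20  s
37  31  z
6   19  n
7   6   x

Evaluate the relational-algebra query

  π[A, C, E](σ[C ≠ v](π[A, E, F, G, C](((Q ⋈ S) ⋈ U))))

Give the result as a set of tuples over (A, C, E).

{(n, z, r)}

Q ⋈ S (natural join on C): {(26, a, 16, v, b), (26, a, 16, v, z), (29, m, 37, v, b), (29, m, 37, v, z), (31, b, 19, m, q), (31, q, 6, z, r)}
(Q ⋈ S) ⋈ U (natural join on B): {(29, m, 37, v, b, 31, z), (29, m, 37, v, z, 31, z), (31, q, 6, z, r, 19, n)}
Projecting to A, E, F, G, C: {(n, r, q, 19, z), (z, b, m, 31, v), (z, z, m, 31, v)}
Filtering on C ≠ v leaves {(n, r, q, 19, z)}.
Projecting to A, C, E: {(n, z, r)}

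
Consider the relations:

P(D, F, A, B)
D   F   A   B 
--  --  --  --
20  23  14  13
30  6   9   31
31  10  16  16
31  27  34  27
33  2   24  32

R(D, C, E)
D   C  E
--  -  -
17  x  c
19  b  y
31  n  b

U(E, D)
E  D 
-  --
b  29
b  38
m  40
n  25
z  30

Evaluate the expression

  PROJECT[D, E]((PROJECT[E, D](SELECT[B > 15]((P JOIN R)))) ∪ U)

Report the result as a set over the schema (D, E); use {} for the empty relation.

{(25, n), (29, b), (30, z), (31, b), (38, b), (40, m)}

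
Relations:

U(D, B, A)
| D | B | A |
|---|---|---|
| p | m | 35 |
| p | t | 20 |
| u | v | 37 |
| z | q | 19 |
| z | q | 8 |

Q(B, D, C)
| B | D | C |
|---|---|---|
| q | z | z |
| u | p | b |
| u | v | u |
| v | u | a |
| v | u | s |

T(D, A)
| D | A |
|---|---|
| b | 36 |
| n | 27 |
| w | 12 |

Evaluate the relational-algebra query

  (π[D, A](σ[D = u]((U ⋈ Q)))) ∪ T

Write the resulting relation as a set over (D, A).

U ⋈ Q (natural join on D, B): {(u, v, 37, a), (u, v, 37, s), (z, q, 19, z), (z, q, 8, z)}
Filtering on D = u leaves {(u, v, 37, a), (u, v, 37, s)}.
Keep only column(s) D, A (1 duplicate(s) eliminated): {(u, 37)}
Union: {(u, 37)} with {(b, 36), (n, 27), (w, 12)} → {(b, 36), (n, 27), (u, 37), (w, 12)}

{(b, 36), (n, 27), (u, 37), (w, 12)}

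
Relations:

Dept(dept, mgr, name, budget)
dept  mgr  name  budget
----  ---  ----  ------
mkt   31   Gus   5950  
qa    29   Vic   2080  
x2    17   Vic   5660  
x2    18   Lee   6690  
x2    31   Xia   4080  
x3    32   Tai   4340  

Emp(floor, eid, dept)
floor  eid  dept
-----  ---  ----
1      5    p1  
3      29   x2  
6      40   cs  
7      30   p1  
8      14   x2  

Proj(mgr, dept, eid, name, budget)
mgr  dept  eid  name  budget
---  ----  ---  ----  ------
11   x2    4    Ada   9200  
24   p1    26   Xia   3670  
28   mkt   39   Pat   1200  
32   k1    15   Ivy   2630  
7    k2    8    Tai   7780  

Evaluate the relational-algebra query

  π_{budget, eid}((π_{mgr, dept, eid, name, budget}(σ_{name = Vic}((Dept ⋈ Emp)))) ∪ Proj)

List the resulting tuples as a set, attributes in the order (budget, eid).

{(1200, 39), (2630, 15), (3670, 26), (5660, 14), (5660, 29), (7780, 8), (9200, 4)}

Dept ⋈ Emp (natural join on dept): {(x2, 17, Vic, 5660, 3, 29), (x2, 17, Vic, 5660, 8, 14), (x2, 18, Lee, 6690, 3, 29), (x2, 18, Lee, 6690, 8, 14), (x2, 31, Xia, 4080, 3, 29), (x2, 31, Xia, 4080, 8, 14)}
Filtering on name = Vic leaves {(x2, 17, Vic, 5660, 3, 29), (x2, 17, Vic, 5660, 8, 14)}.
Keep only column(s) mgr, dept, eid, name, budget: {(17, x2, 14, Vic, 5660), (17, x2, 29, Vic, 5660)}
Set union of the two operands is {(11, x2, 4, Ada, 9200), (17, x2, 14, Vic, 5660), (17, x2, 29, Vic, 5660), (24, p1, 26, Xia, 3670), (28, mkt, 39, Pat, 1200), (32, k1, 15, Ivy, 2630), (7, k2, 8, Tai, 7780)}.
Keep only column(s) budget, eid: {(1200, 39), (2630, 15), (3670, 26), (5660, 14), (5660, 29), (7780, 8), (9200, 4)}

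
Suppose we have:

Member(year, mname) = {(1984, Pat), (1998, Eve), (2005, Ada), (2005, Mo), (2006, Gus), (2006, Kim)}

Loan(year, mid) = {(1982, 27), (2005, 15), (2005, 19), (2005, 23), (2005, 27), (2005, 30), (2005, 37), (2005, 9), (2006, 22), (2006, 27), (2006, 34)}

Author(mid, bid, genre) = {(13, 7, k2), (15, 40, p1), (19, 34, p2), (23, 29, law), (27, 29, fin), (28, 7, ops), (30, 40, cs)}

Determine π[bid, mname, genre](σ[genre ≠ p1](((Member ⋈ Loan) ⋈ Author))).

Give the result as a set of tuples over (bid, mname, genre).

{(29, Ada, fin), (29, Ada, law), (29, Gus, fin), (29, Kim, fin), (29, Mo, fin), (29, Mo, law), (34, Ada, p2), (34, Mo, p2), (40, Ada, cs), (40, Mo, cs)}

Member ⋈ Loan (natural join on year): {(2005, Ada, 15), (2005, Ada, 19), (2005, Ada, 23), (2005, Ada, 27), (2005, Ada, 30), (2005, Ada, 37), (2005, Ada, 9), (2005, Mo, 15), (2005, Mo, 19), (2005, Mo, 23), (2005, Mo, 27), (2005, Mo, 30), (2005, Mo, 37), (2005, Mo, 9), (2006, Gus, 22), (2006, Gus, 27), (2006, Gus, 34), (2006, Kim, 22), (2006, Kim, 27), (2006, Kim, 34)}
(Member ⋈ Loan) ⋈ Author (natural join on mid): {(2005, Ada, 15, 40, p1), (2005, Ada, 19, 34, p2), (2005, Ada, 23, 29, law), (2005, Ada, 27, 29, fin), (2005, Ada, 30, 40, cs), (2005, Mo, 15, 40, p1), (2005, Mo, 19, 34, p2), (2005, Mo, 23, 29, law), (2005, Mo, 27, 29, fin), (2005, Mo, 30, 40, cs), (2006, Gus, 27, 29, fin), (2006, Kim, 27, 29, fin)}
Filtering on genre ≠ p1 leaves {(2005, Ada, 19, 34, p2), (2005, Ada, 23, 29, law), (2005, Ada, 27, 29, fin), (2005, Ada, 30, 40, cs), (2005, Mo, 19, 34, p2), (2005, Mo, 23, 29, law), (2005, Mo, 27, 29, fin), (2005, Mo, 30, 40, cs), (2006, Gus, 27, 29, fin), (2006, Kim, 27, 29, fin)}.
π_{bid, mname, genre} gives {(29, Ada, fin), (29, Ada, law), (29, Gus, fin), (29, Kim, fin), (29, Mo, fin), (29, Mo, law), (34, Ada, p2), (34, Mo, p2), (40, Ada, cs), (40, Mo, cs)}.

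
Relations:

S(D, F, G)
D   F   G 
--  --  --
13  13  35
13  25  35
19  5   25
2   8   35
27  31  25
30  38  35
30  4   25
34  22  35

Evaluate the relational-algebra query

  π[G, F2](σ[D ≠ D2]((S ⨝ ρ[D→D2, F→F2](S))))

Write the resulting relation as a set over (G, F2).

{(25, 31), (25, 4), (25, 5), (35, 13), (35, 22), (35, 25), (35, 38), (35, 8)}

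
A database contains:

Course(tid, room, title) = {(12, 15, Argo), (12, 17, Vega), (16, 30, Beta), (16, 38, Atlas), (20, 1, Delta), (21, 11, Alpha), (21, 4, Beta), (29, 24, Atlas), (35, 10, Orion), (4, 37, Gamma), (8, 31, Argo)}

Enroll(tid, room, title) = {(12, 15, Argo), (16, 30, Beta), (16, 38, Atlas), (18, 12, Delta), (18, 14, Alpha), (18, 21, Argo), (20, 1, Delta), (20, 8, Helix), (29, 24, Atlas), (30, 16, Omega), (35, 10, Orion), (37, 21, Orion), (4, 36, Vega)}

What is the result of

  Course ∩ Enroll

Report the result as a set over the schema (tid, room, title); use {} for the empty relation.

{(12, 15, Argo), (16, 30, Beta), (16, 38, Atlas), (20, 1, Delta), (29, 24, Atlas), (35, 10, Orion)}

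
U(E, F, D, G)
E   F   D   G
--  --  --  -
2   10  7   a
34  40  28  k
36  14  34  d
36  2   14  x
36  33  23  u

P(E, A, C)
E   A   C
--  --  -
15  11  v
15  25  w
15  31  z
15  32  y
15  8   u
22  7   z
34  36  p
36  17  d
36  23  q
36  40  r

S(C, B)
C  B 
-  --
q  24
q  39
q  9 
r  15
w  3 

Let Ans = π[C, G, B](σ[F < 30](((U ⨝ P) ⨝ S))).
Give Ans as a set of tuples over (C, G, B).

Joining U and P on E yields {(34, 40, 28, k, 36, p), (36, 14, 34, d, 17, d), (36, 14, 34, d, 23, q), (36, 14, 34, d, 40, r), (36, 2, 14, x, 17, d), (36, 2, 14, x, 23, q), (36, 2, 14, x, 40, r), (36, 33, 23, u, 17, d), (36, 33, 23, u, 23, q), (36, 33, 23, u, 40, r)}.
Joining (U ⨝ P) and S on C yields {(36, 14, 34, d, 23, q, 24), (36, 14, 34, d, 23, q, 39), (36, 14, 34, d, 23, q, 9), (36, 14, 34, d, 40, r, 15), (36, 2, 14, x, 23, q, 24), (36, 2, 14, x, 23, q, 39), (36, 2, 14, x, 23, q, 9), (36, 2, 14, x, 40, r, 15), (36, 33, 23, u, 23, q, 24), (36, 33, 23, u, 23, q, 39), (36, 33, 23, u, 23, q, 9), (36, 33, 23, u, 40, r, 15)}.
Filtering on F < 30 leaves {(36, 14, 34, d, 23, q, 24), (36, 14, 34, d, 23, q, 39), (36, 14, 34, d, 23, q, 9), (36, 14, 34, d, 40, r, 15), (36, 2, 14, x, 23, q, 24), (36, 2, 14, x, 23, q, 39), (36, 2, 14, x, 23, q, 9), (36, 2, 14, x, 40, r, 15)}.
Projecting to C, G, B: {(q, d, 24), (q, d, 39), (q, d, 9), (q, x, 24), (q, x, 39), (q, x, 9), (r, d, 15), (r, x, 15)}

{(q, d, 24), (q, d, 39), (q, d, 9), (q, x, 24), (q, x, 39), (q, x, 9), (r, d, 15), (r, x, 15)}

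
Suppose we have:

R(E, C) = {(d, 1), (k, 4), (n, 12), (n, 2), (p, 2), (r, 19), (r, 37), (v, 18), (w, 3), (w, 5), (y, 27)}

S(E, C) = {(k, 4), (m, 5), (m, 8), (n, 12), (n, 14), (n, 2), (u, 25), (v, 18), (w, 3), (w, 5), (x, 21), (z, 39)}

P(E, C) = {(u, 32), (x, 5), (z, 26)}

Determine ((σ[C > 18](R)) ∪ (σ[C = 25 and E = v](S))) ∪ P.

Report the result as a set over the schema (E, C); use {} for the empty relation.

{(r, 19), (r, 37), (u, 32), (x, 5), (y, 27), (z, 26)}

σ[C > 18]: keep tuples satisfying C > 18 → {(r, 19), (r, 37), (y, 27)}
σ[C = 25 and E = v]: keep tuples satisfying C = 25 and E = v → {}
Union: {(r, 19), (r, 37), (y, 27)} with {} → {(r, 19), (r, 37), (y, 27)}
Union: {(r, 19), (r, 37), (y, 27)} with {(u, 32), (x, 5), (z, 26)} → {(r, 19), (r, 37), (u, 32), (x, 5), (y, 27), (z, 26)}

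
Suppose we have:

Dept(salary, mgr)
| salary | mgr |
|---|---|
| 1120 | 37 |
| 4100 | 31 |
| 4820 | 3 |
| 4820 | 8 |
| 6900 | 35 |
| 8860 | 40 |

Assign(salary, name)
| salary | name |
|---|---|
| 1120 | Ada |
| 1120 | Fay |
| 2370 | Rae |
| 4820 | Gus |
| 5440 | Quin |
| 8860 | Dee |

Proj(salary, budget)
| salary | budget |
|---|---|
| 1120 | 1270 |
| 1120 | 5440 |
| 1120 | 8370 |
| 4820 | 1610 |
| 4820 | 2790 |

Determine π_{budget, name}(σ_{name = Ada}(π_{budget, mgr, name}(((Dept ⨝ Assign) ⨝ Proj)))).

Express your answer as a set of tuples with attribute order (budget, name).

Joining Dept and Assign on salary yields {(1120, 37, Ada), (1120, 37, Fay), (4820, 3, Gus), (4820, 8, Gus), (8860, 40, Dee)}.
Joining (Dept ⨝ Assign) and Proj on salary yields {(1120, 37, Ada, 1270), (1120, 37, Ada, 5440), (1120, 37, Ada, 8370), (1120, 37, Fay, 1270), (1120, 37, Fay, 5440), (1120, 37, Fay, 8370), (4820, 3, Gus, 1610), (4820, 3, Gus, 2790), (4820, 8, Gus, 1610), (4820, 8, Gus, 2790)}.
Keep only column(s) budget, mgr, name: {(1270, 37, Ada), (1270, 37, Fay), (1610, 3, Gus), (1610, 8, Gus), (2790, 3, Gus), (2790, 8, Gus), (5440, 37, Ada), (5440, 37, Fay), (8370, 37, Ada), (8370, 37, Fay)}
Apply σ_{name = Ada}; surviving tuples: {(1270, 37, Ada), (5440, 37, Ada), (8370, 37, Ada)}
Keep only column(s) budget, name: {(1270, Ada), (5440, Ada), (8370, Ada)}

{(1270, Ada), (5440, Ada), (8370, Ada)}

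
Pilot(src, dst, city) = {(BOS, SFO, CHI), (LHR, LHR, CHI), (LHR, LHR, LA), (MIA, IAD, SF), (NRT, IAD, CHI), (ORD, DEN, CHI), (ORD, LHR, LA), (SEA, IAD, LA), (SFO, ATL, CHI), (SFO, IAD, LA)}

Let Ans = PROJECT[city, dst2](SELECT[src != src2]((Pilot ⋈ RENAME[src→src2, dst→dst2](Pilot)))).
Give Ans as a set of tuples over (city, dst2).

ρ[src→src2, dst→dst2]: schema becomes (src2, dst2, city); tuples unchanged.
Joining Pilot and RENAME[src→src2, dst→dst2](Pilot) on city yields {(BOS, SFO, CHI, BOS, SFO), (BOS, SFO, CHI, LHR, LHR), (BOS, SFO, CHI, NRT, IAD), (BOS, SFO, CHI, ORD, DEN), (BOS, SFO, CHI, SFO, ATL), (LHR, LHR, CHI, BOS, SFO), (LHR, LHR, CHI, LHR, LHR), (LHR, LHR, CHI, NRT, IAD), (LHR, LHR, CHI, ORD, DEN), (LHR, LHR, CHI, SFO, ATL), (LHR, LHR, LA, LHR, LHR), (LHR, LHR, LA, ORD, LHR), (LHR, LHR, LA, SEA, IAD), (LHR, LHR, LA, SFO, IAD), (MIA, IAD, SF, MIA, IAD), (NRT, IAD, CHI, BOS, SFO), (NRT, IAD, CHI, LHR, LHR), (NRT, IAD, CHI, NRT, IAD), (NRT, IAD, CHI, ORD, DEN), (NRT, IAD, CHI, SFO, ATL), (ORD, DEN, CHI, BOS, SFO), (ORD, DEN, CHI, LHR, LHR), (ORD, DEN, CHI, NRT, IAD), (ORD, DEN, CHI, ORD, DEN), (ORD, DEN, CHI, SFO, ATL), (ORD, LHR, LA, LHR, LHR), (ORD, LHR, LA, ORD, LHR), (ORD, LHR, LA, SEA, IAD), (ORD, LHR, LA, SFO, IAD), (SEA, IAD, LA, LHR, LHR), (SEA, IAD, LA, ORD, LHR), (SEA, IAD, LA, SEA, IAD), (SEA, IAD, LA, SFO, IAD), (SFO, ATL, CHI, BOS, SFO), (SFO, ATL, CHI, LHR, LHR), (SFO, ATL, CHI, NRT, IAD), (SFO, ATL, CHI, ORD, DEN), (SFO, ATL, CHI, SFO, ATL), (SFO, IAD, LA, LHR, LHR), (SFO, IAD, LA, ORD, LHR), (SFO, IAD, LA, SEA, IAD), (SFO, IAD, LA, SFO, IAD)}.
Apply σ_{src != src2}; surviving tuples: {(BOS, SFO, CHI, LHR, LHR), (BOS, SFO, CHI, NRT, IAD), (BOS, SFO, CHI, ORD, DEN), (BOS, SFO, CHI, SFO, ATL), (LHR, LHR, CHI, BOS, SFO), (LHR, LHR, CHI, NRT, IAD), (LHR, LHR, CHI, ORD, DEN), (LHR, LHR, CHI, SFO, ATL), (LHR, LHR, LA, ORD, LHR), (LHR, LHR, LA, SEA, IAD), (LHR, LHR, LA, SFO, IAD), (NRT, IAD, CHI, BOS, SFO), (NRT, IAD, CHI, LHR, LHR), (NRT, IAD, CHI, ORD, DEN), (NRT, IAD, CHI, SFO, ATL), (ORD, DEN, CHI, BOS, SFO), (ORD, DEN, CHI, LHR, LHR), (ORD, DEN, CHI, NRT, IAD), (ORD, DEN, CHI, SFO, ATL), (ORD, LHR, LA, LHR, LHR), (ORD, LHR, LA, SEA, IAD), (ORD, LHR, LA, SFO, IAD), (SEA, IAD, LA, LHR, LHR), (SEA, IAD, LA, ORD, LHR), (SEA, IAD, LA, SFO, IAD), (SFO, ATL, CHI, BOS, SFO), (SFO, ATL, CHI, LHR, LHR), (SFO, ATL, CHI, NRT, IAD), (SFO, ATL, CHI, ORD, DEN), (SFO, IAD, LA, LHR, LHR), (SFO, IAD, LA, ORD, LHR), (SFO, IAD, LA, SEA, IAD)}
Projecting to city, dst2 (25 duplicate(s) eliminated): {(CHI, ATL), (CHI, DEN), (CHI, IAD), (CHI, LHR), (CHI, SFO), (LA, IAD), (LA, LHR)}

{(CHI, ATL), (CHI, DEN), (CHI, IAD), (CHI, LHR), (CHI, SFO), (LA, IAD), (LA, LHR)}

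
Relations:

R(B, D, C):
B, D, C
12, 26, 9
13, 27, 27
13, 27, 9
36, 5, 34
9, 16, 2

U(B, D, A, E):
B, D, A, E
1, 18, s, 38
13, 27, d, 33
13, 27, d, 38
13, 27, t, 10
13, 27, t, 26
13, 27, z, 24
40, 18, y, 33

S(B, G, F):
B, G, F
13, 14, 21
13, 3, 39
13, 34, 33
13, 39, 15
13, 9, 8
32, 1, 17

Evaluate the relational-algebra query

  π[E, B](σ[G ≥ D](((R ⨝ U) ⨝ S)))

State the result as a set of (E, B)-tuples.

Joining R and U on B, D yields {(13, 27, 27, d, 33), (13, 27, 27, d, 38), (13, 27, 27, t, 10), (13, 27, 27, t, 26), (13, 27, 27, z, 24), (13, 27, 9, d, 33), (13, 27, 9, d, 38), (13, 27, 9, t, 10), (13, 27, 9, t, 26), (13, 27, 9, z, 24)}.
Joining (R ⨝ U) and S on B yields {(13, 27, 27, d, 33, 14, 21), (13, 27, 27, d, 33, 3, 39), (13, 27, 27, d, 33, 34, 33), (13, 27, 27, d, 33, 39, 15), (13, 27, 27, d, 33, 9, 8), (13, 27, 27, d, 38, 14, 21), (13, 27, 27, d, 38, 3, 39), (13, 27, 27, d, 38, 34, 33), (13, 27, 27, d, 38, 39, 15), (13, 27, 27, d, 38, 9, 8), (13, 27, 27, t, 10, 14, 21), (13, 27, 27, t, 10, 3, 39), (13, 27, 27, t, 10, 34, 33), (13, 27, 27, t, 10, 39, 15), (13, 27, 27, t, 10, 9, 8), (13, 27, 27, t, 26, 14, 21), (13, 27, 27, t, 26, 3, 39), (13, 27, 27, t, 26, 34, 33), (13, 27, 27, t, 26, 39, 15), (13, 27, 27, t, 26, 9, 8), (13, 27, 27, z, 24, 14, 21), (13, 27, 27, z, 24, 3, 39), (13, 27, 27, z, 24, 34, 33), (13, 27, 27, z, 24, 39, 15), (13, 27, 27, z, 24, 9, 8), (13, 27, 9, d, 33, 14, 21), (13, 27, 9, d, 33, 3, 39), (13, 27, 9, d, 33, 34, 33), (13, 27, 9, d, 33, 39, 15), (13, 27, 9, d, 33, 9, 8), (13, 27, 9, d, 38, 14, 21), (13, 27, 9, d, 38, 3, 39), (13, 27, 9, d, 38, 34, 33), (13, 27, 9, d, 38, 39, 15), (13, 27, 9, d, 38, 9, 8), (13, 27, 9, t, 10, 14, 21), (13, 27, 9, t, 10, 3, 39), (13, 27, 9, t, 10, 34, 33), (13, 27, 9, t, 10, 39, 15), (13, 27, 9, t, 10, 9, 8), (13, 27, 9, t, 26, 14, 21), (13, 27, 9, t, 26, 3, 39), (13, 27, 9, t, 26, 34, 33), (13, 27, 9, t, 26, 39, 15), (13, 27, 9, t, 26, 9, 8), (13, 27, 9, z, 24, 14, 21), (13, 27, 9, z, 24, 3, 39), (13, 27, 9, z, 24, 34, 33), (13, 27, 9, z, 24, 39, 15), (13, 27, 9, z, 24, 9, 8)}.
Apply σ_{G ≥ D}; surviving tuples: {(13, 27, 27, d, 33, 34, 33), (13, 27, 27, d, 33, 39, 15), (13, 27, 27, d, 38, 34, 33), (13, 27, 27, d, 38, 39, 15), (13, 27, 27, t, 10, 34, 33), (13, 27, 27, t, 10, 39, 15), (13, 27, 27, t, 26, 34, 33), (13, 27, 27, t, 26, 39, 15), (13, 27, 27, z, 24, 34, 33), (13, 27, 27, z, 24, 39, 15), (13, 27, 9, d, 33, 34, 33), (13, 27, 9, d, 33, 39, 15), (13, 27, 9, d, 38, 34, 33), (13, 27, 9, d, 38, 39, 15), (13, 27, 9, t, 10, 34, 33), (13, 27, 9, t, 10, 39, 15), (13, 27, 9, t, 26, 34, 33), (13, 27, 9, t, 26, 39, 15), (13, 27, 9, z, 24, 34, 33), (13, 27, 9, z, 24, 39, 15)}
Projecting to E, B (15 duplicate(s) eliminated): {(10, 13), (24, 13), (26, 13), (33, 13), (38, 13)}

{(10, 13), (24, 13), (26, 13), (33, 13), (38, 13)}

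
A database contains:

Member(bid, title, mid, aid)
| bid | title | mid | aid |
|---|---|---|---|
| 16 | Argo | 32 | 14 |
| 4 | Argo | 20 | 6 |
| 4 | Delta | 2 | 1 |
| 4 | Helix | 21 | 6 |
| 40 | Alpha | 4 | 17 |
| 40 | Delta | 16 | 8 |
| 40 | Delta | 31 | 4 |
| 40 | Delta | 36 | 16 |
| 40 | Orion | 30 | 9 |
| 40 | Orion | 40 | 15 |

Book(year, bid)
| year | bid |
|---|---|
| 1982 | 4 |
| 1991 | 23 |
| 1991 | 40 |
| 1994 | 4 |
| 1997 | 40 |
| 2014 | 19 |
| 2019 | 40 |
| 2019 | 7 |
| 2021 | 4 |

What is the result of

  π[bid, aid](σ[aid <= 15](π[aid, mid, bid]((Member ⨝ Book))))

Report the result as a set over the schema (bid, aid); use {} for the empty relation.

{(4, 1), (4, 6), (40, 15), (40, 4), (40, 8), (40, 9)}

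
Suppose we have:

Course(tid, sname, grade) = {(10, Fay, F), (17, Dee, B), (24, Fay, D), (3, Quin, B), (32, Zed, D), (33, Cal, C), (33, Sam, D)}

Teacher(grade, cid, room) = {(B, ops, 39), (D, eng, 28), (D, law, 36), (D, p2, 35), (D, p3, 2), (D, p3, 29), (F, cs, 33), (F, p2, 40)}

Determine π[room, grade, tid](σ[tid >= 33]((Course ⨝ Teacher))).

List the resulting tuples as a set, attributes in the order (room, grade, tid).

Natural join on grade: {(10, Fay, F, cs, 33), (10, Fay, F, p2, 40), (17, Dee, B, ops, 39), (24, Fay, D, eng, 28), (24, Fay, D, law, 36), (24, Fay, D, p2, 35), (24, Fay, D, p3, 2), (24, Fay, D, p3, 29), (3, Quin, B, ops, 39), (32, Zed, D, eng, 28), (32, Zed, D, law, 36), (32, Zed, D, p2, 35), (32, Zed, D, p3, 2), (32, Zed, D, p3, 29), (33, Sam, D, eng, 28), (33, Sam, D, law, 36), (33, Sam, D, p2, 35), (33, Sam, D, p3, 2), (33, Sam, D, p3, 29)}
σ[tid >= 33]: keep tuples satisfying tid >= 33 → {(33, Sam, D, eng, 28), (33, Sam, D, law, 36), (33, Sam, D, p2, 35), (33, Sam, D, p3, 2), (33, Sam, D, p3, 29)}
Projecting to room, grade, tid: {(2, D, 33), (28, D, 33), (29, D, 33), (35, D, 33), (36, D, 33)}

{(2, D, 33), (28, D, 33), (29, D, 33), (35, D, 33), (36, D, 33)}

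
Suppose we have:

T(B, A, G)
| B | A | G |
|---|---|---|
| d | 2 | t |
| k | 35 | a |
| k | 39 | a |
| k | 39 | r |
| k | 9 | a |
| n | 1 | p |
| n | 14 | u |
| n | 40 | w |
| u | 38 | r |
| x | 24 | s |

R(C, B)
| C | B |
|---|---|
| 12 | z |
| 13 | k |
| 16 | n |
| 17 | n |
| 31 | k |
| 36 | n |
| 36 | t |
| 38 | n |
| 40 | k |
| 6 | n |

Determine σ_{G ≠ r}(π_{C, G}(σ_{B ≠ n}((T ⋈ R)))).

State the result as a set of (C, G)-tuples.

{(13, a), (31, a), (40, a)}

Natural join on B: {(k, 35, a, 13), (k, 35, a, 31), (k, 35, a, 40), (k, 39, a, 13), (k, 39, a, 31), (k, 39, a, 40), (k, 39, r, 13), (k, 39, r, 31), (k, 39, r, 40), (k, 9, a, 13), (k, 9, a, 31), (k, 9, a, 40), (n, 1, p, 16), (n, 1, p, 17), (n, 1, p, 36), (n, 1, p, 38), (n, 1, p, 6), (n, 14, u, 16), (n, 14, u, 17), (n, 14, u, 36), (n, 14, u, 38), (n, 14, u, 6), (n, 40, w, 16), (n, 40, w, 17), (n, 40, w, 36), (n, 40, w, 38), (n, 40, w, 6)}
Apply σ_{B ≠ n}; surviving tuples: {(k, 35, a, 13), (k, 35, a, 31), (k, 35, a, 40), (k, 39, a, 13), (k, 39, a, 31), (k, 39, a, 40), (k, 39, r, 13), (k, 39, r, 31), (k, 39, r, 40), (k, 9, a, 13), (k, 9, a, 31), (k, 9, a, 40)}
π_{C, G} gives {(13, a), (13, r), (31, a), (31, r), (40, a), (40, r)} (6 duplicate(s) eliminated).
Apply σ_{G ≠ r}; surviving tuples: {(13, a), (31, a), (40, a)}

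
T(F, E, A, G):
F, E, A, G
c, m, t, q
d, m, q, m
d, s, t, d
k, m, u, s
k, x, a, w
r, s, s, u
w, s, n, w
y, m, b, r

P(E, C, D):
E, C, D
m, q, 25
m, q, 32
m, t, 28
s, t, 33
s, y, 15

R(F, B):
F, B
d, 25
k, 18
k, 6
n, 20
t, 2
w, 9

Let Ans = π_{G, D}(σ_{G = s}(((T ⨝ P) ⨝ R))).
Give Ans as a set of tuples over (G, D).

{(s, 25), (s, 28), (s, 32)}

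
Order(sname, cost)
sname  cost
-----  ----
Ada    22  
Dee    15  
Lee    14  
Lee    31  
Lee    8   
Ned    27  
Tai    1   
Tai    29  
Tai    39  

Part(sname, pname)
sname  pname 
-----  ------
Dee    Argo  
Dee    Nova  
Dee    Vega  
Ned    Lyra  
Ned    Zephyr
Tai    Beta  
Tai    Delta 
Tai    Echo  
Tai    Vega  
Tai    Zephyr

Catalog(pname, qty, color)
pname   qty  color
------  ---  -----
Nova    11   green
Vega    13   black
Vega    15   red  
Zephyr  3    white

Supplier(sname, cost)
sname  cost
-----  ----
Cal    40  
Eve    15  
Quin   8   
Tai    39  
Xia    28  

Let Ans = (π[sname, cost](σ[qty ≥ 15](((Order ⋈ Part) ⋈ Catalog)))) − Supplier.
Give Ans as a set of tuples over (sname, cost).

Natural join on sname: {(Dee, 15, Argo), (Dee, 15, Nova), (Dee, 15, Vega), (Ned, 27, Lyra), (Ned, 27, Zephyr), (Tai, 1, Beta), (Tai, 1, Delta), (Tai, 1, Echo), (Tai, 1, Vega), (Tai, 1, Zephyr), (Tai, 29, Beta), (Tai, 29, Delta), (Tai, 29, Echo), (Tai, 29, Vega), (Tai, 29, Zephyr), (Tai, 39, Beta), (Tai, 39, Delta), (Tai, 39, Echo), (Tai, 39, Vega), (Tai, 39, Zephyr)}
Natural join on pname: {(Dee, 15, Nova, 11, green), (Dee, 15, Vega, 13, black), (Dee, 15, Vega, 15, red), (Ned, 27, Zephyr, 3, white), (Tai, 1, Vega, 13, black), (Tai, 1, Vega, 15, red), (Tai, 1, Zephyr, 3, white), (Tai, 29, Vega, 13, black), (Tai, 29, Vega, 15, red), (Tai, 29, Zephyr, 3, white), (Tai, 39, Vega, 13, black), (Tai, 39, Vega, 15, red), (Tai, 39, Zephyr, 3, white)}
σ[qty ≥ 15]: keep tuples satisfying qty ≥ 15 → {(Dee, 15, Vega, 15, red), (Tai, 1, Vega, 15, red), (Tai, 29, Vega, 15, red), (Tai, 39, Vega, 15, red)}
Projecting to sname, cost: {(Dee, 15), (Tai, 1), (Tai, 29), (Tai, 39)}
Difference: {(Dee, 15), (Tai, 1), (Tai, 29), (Tai, 39)} with {(Cal, 40), (Eve, 15), (Quin, 8), (Tai, 39), (Xia, 28)} → {(Dee, 15), (Tai, 1), (Tai, 29)}

{(Dee, 15), (Tai, 1), (Tai, 29)}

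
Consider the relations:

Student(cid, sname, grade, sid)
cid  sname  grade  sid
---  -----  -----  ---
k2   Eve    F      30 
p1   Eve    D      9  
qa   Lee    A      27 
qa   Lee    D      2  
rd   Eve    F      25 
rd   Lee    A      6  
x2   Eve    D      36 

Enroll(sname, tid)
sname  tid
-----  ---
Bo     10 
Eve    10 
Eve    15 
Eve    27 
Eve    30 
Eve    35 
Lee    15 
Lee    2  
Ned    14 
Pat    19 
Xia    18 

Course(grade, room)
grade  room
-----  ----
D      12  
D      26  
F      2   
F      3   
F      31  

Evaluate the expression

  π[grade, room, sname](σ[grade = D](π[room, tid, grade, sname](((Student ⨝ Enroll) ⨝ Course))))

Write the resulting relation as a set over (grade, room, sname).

Natural join on sname: {(k2, Eve, F, 30, 10), (k2, Eve, F, 30, 15), (k2, Eve, F, 30, 27), (k2, Eve, F, 30, 30), (k2, Eve, F, 30, 35), (p1, Eve, D, 9, 10), (p1, Eve, D, 9, 15), (p1, Eve, D, 9, 27), (p1, Eve, D, 9, 30), (p1, Eve, D, 9, 35), (qa, Lee, A, 27, 15), (qa, Lee, A, 27, 2), (qa, Lee, D, 2, 15), (qa, Lee, D, 2, 2), (rd, Eve, F, 25, 10), (rd, Eve, F, 25, 15), (rd, Eve, F, 25, 27), (rd, Eve, F, 25, 30), (rd, Eve, F, 25, 35), (rd, Lee, A, 6, 15), (rd, Lee, A, 6, 2), (x2, Eve, D, 36, 10), (x2, Eve, D, 36, 15), (x2, Eve, D, 36, 27), (x2, Eve, D, 36, 30), (x2, Eve, D, 36, 35)}
Natural join on grade: {(k2, Eve, F, 30, 10, 2), (k2, Eve, F, 30, 10, 3), (k2, Eve, F, 30, 10, 31), (k2, Eve, F, 30, 15, 2), (k2, Eve, F, 30, 15, 3), (k2, Eve, F, 30, 15, 31), (k2, Eve, F, 30, 27, 2), (k2, Eve, F, 30, 27, 3), (k2, Eve, F, 30, 27, 31), (k2, Eve, F, 30, 30, 2), (k2, Eve, F, 30, 30, 3), (k2, Eve, F, 30, 30, 31), (k2, Eve, F, 30, 35, 2), (k2, Eve, F, 30, 35, 3), (k2, Eve, F, 30, 35, 31), (p1, Eve, D, 9, 10, 12), (p1, Eve, D, 9, 10, 26), (p1, Eve, D, 9, 15, 12), (p1, Eve, D, 9, 15, 26), (p1, Eve, D, 9, 27, 12), (p1, Eve, D, 9, 27, 26), (p1, Eve, D, 9, 30, 12), (p1, Eve, D, 9, 30, 26), (p1, Eve, D, 9, 35, 12), (p1, Eve, D, 9, 35, 26), (qa, Lee, D, 2, 15, 12), (qa, Lee, D, 2, 15, 26), (qa, Lee, D, 2, 2, 12), (qa, Lee, D, 2, 2, 26), (rd, Eve, F, 25, 10, 2), (rd, Eve, F, 25, 10, 3), (rd, Eve, F, 25, 10, 31), (rd, Eve, F, 25, 15, 2), (rd, Eve, F, 25, 15, 3), (rd, Eve, F, 25, 15, 31), (rd, Eve, F, 25, 27, 2), (rd, Eve, F, 25, 27, 3), (rd, Eve, F, 25, 27, 31), (rd, Eve, F, 25, 30, 2), (rd, Eve, F, 25, 30, 3), (rd, Eve, F, 25, 30, 31), (rd, Eve, F, 25, 35, 2), (rd, Eve, F, 25, 35, 3), (rd, Eve, F, 25, 35, 31), (x2, Eve, D, 36, 10, 12), (x2, Eve, D, 36, 10, 26), (x2, Eve, D, 36, 15, 12), (x2, Eve, D, 36, 15, 26), (x2, Eve, D, 36, 27, 12), (x2, Eve, D, 36, 27, 26), (x2, Eve, D, 36, 30, 12), (x2, Eve, D, 36, 30, 26), (x2, Eve, D, 36, 35, 12), (x2, Eve, D, 36, 35, 26)}
π[room, tid, grade, sname]: project onto (room, tid, grade, sname) (25 duplicate(s) eliminated) → {(12, 10, D, Eve), (12, 15, D, Eve), (12, 15, D, Lee), (12, 2, D, Lee), (12, 27, D, Eve), (12, 30, D, Eve), (12, 35, D, Eve), (2, 10, F, Eve), (2, 15, F, Eve), (2, 27, F, Eve), (2, 30, F, Eve), (2, 35, F, Eve), (26, 10, D, Eve), (26, 15, D, Eve), (26, 15, D, Lee), (26, 2, D, Lee), (26, 27, D, Eve), (26, 30, D, Eve), (26, 35, D, Eve), (3, 10, F, Eve), (3, 15, F, Eve), (3, 27, F, Eve), (3, 30, F, Eve), (3, 35, F, Eve), (31, 10, F, Eve), (31, 15, F, Eve), (31, 27, F, Eve), (31, 30, F, Eve), (31, 35, F, Eve)}
Apply σ_{grade = D}; surviving tuples: {(12, 10, D, Eve), (12, 15, D, Eve), (12, 15, D, Lee), (12, 2, D, Lee), (12, 27, D, Eve), (12, 30, D, Eve), (12, 35, D, Eve), (26, 10, D, Eve), (26, 15, D, Eve), (26, 15, D, Lee), (26, 2, D, Lee), (26, 27, D, Eve), (26, 30, D, Eve), (26, 35, D, Eve)}
π[grade, room, sname]: project onto (grade, room, sname) (10 duplicate(s) eliminated) → {(D, 12, Eve), (D, 12, Lee), (D, 26, Eve), (D, 26, Lee)}

{(D, 12, Eve), (D, 12, Lee), (D, 26, Eve), (D, 26, Lee)}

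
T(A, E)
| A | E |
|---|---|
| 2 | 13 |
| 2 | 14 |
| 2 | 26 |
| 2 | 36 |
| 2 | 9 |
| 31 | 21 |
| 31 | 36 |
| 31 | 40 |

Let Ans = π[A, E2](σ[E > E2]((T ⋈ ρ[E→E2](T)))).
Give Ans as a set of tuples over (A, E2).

{(2, 13), (2, 14), (2, 26), (2, 9), (31, 21), (31, 36)}

ρ[E→E2]: schema becomes (A, E2); tuples unchanged.
T ⋈ ρ[E→E2](T) (natural join on A): {(2, 13, 13), (2, 13, 14), (2, 13, 26), (2, 13, 36), (2, 13, 9), (2, 14, 13), (2, 14, 14), (2, 14, 26), (2, 14, 36), (2, 14, 9), (2, 26, 13), (2, 26, 14), (2, 26, 26), (2, 26, 36), (2, 26, 9), (2, 36, 13), (2, 36, 14), (2, 36, 26), (2, 36, 36), (2, 36, 9), (2, 9, 13), (2, 9, 14), (2, 9, 26), (2, 9, 36), (2, 9, 9), (31, 21, 21), (31, 21, 36), (31, 21, 40), (31, 36, 21), (31, 36, 36), (31, 36, 40), (31, 40, 21), (31, 40, 36), (31, 40, 40)}
σ[E > E2]: keep tuples satisfying E > E2 → {(2, 13, 9), (2, 14, 13), (2, 14, 9), (2, 26, 13), (2, 26, 14), (2, 26, 9), (2, 36, 13), (2, 36, 14), (2, 36, 26), (2, 36, 9), (31, 36, 21), (31, 40, 21), (31, 40, 36)}
Projecting to A, E2 (7 duplicate(s) eliminated): {(2, 13), (2, 14), (2, 26), (2, 9), (31, 21), (31, 36)}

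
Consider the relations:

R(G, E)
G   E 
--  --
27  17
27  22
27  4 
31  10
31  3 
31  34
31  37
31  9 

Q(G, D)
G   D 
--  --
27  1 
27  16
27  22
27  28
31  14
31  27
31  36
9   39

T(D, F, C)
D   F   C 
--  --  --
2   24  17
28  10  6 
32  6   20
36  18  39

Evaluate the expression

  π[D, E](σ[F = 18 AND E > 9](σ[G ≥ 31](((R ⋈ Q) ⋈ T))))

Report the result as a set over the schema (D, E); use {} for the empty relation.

{(36, 10), (36, 34), (36, 37)}

R ⋈ Q (natural join on G): {(27, 17, 1), (27, 17, 16), (27, 17, 22), (27, 17, 28), (27, 22, 1), (27, 22, 16), (27, 22, 22), (27, 22, 28), (27, 4, 1), (27, 4, 16), (27, 4, 22), (27, 4, 28), (31, 10, 14), (31, 10, 27), (31, 10, 36), (31, 3, 14), (31, 3, 27), (31, 3, 36), (31, 34, 14), (31, 34, 27), (31, 34, 36), (31, 37, 14), (31, 37, 27), (31, 37, 36), (31, 9, 14), (31, 9, 27), (31, 9, 36)}
(R ⋈ Q) ⋈ T (natural join on D): {(27, 17, 28, 10, 6), (27, 22, 28, 10, 6), (27, 4, 28, 10, 6), (31, 10, 36, 18, 39), (31, 3, 36, 18, 39), (31, 34, 36, 18, 39), (31, 37, 36, 18, 39), (31, 9, 36, 18, 39)}
σ[G ≥ 31]: keep tuples satisfying G ≥ 31 → {(31, 10, 36, 18, 39), (31, 3, 36, 18, 39), (31, 34, 36, 18, 39), (31, 37, 36, 18, 39), (31, 9, 36, 18, 39)}
σ[F = 18 AND E > 9]: keep tuples satisfying F = 18 AND E > 9 → {(31, 10, 36, 18, 39), (31, 34, 36, 18, 39), (31, 37, 36, 18, 39)}
π_{D, E} gives {(36, 10), (36, 34), (36, 37)}.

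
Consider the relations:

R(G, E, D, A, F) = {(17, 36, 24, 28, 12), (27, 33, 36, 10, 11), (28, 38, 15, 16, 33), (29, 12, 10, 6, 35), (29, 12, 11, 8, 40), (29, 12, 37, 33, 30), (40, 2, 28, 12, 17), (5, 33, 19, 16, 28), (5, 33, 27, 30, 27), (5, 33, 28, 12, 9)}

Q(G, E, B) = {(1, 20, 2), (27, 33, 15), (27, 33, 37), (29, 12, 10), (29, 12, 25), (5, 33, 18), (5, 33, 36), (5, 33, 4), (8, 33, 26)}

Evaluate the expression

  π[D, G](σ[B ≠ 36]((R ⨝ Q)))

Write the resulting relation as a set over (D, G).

Natural join on G, E: {(27, 33, 36, 10, 11, 15), (27, 33, 36, 10, 11, 37), (29, 12, 10, 6, 35, 10), (29, 12, 10, 6, 35, 25), (29, 12, 11, 8, 40, 10), (29, 12, 11, 8, 40, 25), (29, 12, 37, 33, 30, 10), (29, 12, 37, 33, 30, 25), (5, 33, 19, 16, 28, 18), (5, 33, 19, 16, 28, 36), (5, 33, 19, 16, 28, 4), (5, 33, 27, 30, 27, 18), (5, 33, 27, 30, 27, 36), (5, 33, 27, 30, 27, 4), (5, 33, 28, 12, 9, 18), (5, 33, 28, 12, 9, 36), (5, 33, 28, 12, 9, 4)}
Selection B ≠ 36: {(27, 33, 36, 10, 11, 15), (27, 33, 36, 10, 11, 37), (29, 12, 10, 6, 35, 10), (29, 12, 10, 6, 35, 25), (29, 12, 11, 8, 40, 10), (29, 12, 11, 8, 40, 25), (29, 12, 37, 33, 30, 10), (29, 12, 37, 33, 30, 25), (5, 33, 19, 16, 28, 18), (5, 33, 19, 16, 28, 4), (5, 33, 27, 30, 27, 18), (5, 33, 27, 30, 27, 4), (5, 33, 28, 12, 9, 18), (5, 33, 28, 12, 9, 4)}
π[D, G]: project onto (D, G) (7 duplicate(s) eliminated) → {(10, 29), (11, 29), (19, 5), (27, 5), (28, 5), (36, 27), (37, 29)}

{(10, 29), (11, 29), (19, 5), (27, 5), (28, 5), (36, 27), (37, 29)}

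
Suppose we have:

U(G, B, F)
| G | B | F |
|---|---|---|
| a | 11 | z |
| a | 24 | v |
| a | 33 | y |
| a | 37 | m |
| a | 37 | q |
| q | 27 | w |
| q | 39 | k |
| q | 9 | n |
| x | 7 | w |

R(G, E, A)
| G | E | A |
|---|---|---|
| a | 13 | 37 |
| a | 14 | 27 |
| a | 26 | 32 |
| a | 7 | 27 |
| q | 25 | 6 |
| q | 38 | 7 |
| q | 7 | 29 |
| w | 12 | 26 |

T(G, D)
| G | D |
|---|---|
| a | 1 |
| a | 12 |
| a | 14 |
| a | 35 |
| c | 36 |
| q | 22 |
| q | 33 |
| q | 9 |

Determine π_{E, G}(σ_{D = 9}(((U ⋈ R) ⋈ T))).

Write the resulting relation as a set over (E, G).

U ⋈ R (natural join on G): {(a, 11, z, 13, 37), (a, 11, z, 14, 27), (a, 11, z, 26, 32), (a, 11, z, 7, 27), (a, 24, v, 13, 37), (a, 24, v, 14, 27), (a, 24, v, 26, 32), (a, 24, v, 7, 27), (a, 33, y, 13, 37), (a, 33, y, 14, 27), (a, 33, y, 26, 32), (a, 33, y, 7, 27), (a, 37, m, 13, 37), (a, 37, m, 14, 27), (a, 37, m, 26, 32), (a, 37, m, 7, 27), (a, 37, q, 13, 37), (a, 37, q, 14, 27), (a, 37, q, 26, 32), (a, 37, q, 7, 27), (q, 27, w, 25, 6), (q, 27, w, 38, 7), (q, 27, w, 7, 29), (q, 39, k, 25, 6), (q, 39, k, 38, 7), (q, 39, k, 7, 29), (q, 9, n, 25, 6), (q, 9, n, 38, 7), (q, 9, n, 7, 29)}
(U ⋈ R) ⋈ T (natural join on G): {(a, 11, z, 13, 37, 1), (a, 11, z, 13, 37, 12), (a, 11, z, 13, 37, 14), (a, 11, z, 13, 37, 35), (a, 11, z, 14, 27, 1), (a, 11, z, 14, 27, 12), (a, 11, z, 14, 27, 14), (a, 11, z, 14, 27, 35), (a, 11, z, 26, 32, 1), (a, 11, z, 26, 32, 12), (a, 11, z, 26, 32, 14), (a, 11, z, 26, 32, 35), (a, 11, z, 7, 27, 1), (a, 11, z, 7, 27, 12), (a, 11, z, 7, 27, 14), (a, 11, z, 7, 27, 35), (a, 24, v, 13, 37, 1), (a, 24, v, 13, 37, 12), (a, 24, v, 13, 37, 14), (a, 24, v, 13, 37, 35), (a, 24, v, 14, 27, 1), (a, 24, v, 14, 27, 12), (a, 24, v, 14, 27, 14), (a, 24, v, 14, 27, 35), (a, 24, v, 26, 32, 1), (a, 24, v, 26, 32, 12), (a, 24, v, 26, 32, 14), (a, 24, v, 26, 32, 35), (a, 24, v, 7, 27, 1), (a, 24, v, 7, 27, 12), (a, 24, v, 7, 27, 14), (a, 24, v, 7, 27, 35), (a, 33, y, 13, 37, 1), (a, 33, y, 13, 37, 12), (a, 33, y, 13, 37, 14), (a, 33, y, 13, 37, 35), (a, 33, y, 14, 27, 1), (a, 33, y, 14, 27, 12), (a, 33, y, 14, 27, 14), (a, 33, y, 14, 27, 35), (a, 33, y, 26, 32, 1), (a, 33, y, 26, 32, 12), (a, 33, y, 26, 32, 14), (a, 33, y, 26, 32, 35), (a, 33, y, 7, 27, 1), (a, 33, y, 7, 27, 12), (a, 33, y, 7, 27, 14), (a, 33, y, 7, 27, 35), (a, 37, m, 13, 37, 1), (a, 37, m, 13, 37, 12), (a, 37, m, 13, 37, 14), (a, 37, m, 13, 37, 35), (a, 37, m, 14, 27, 1), (a, 37, m, 14, 27, 12), (a, 37, m, 14, 27, 14), (a, 37, m, 14, 27, 35), (a, 37, m, 26, 32, 1), (a, 37, m, 26, 32, 12), (a, 37, m, 26, 32, 14), (a, 37, m, 26, 32, 35), (a, 37, m, 7, 27, 1), (a, 37, m, 7, 27, 12), (a, 37, m, 7, 27, 14), (a, 37, m, 7, 27, 35), (a, 37, q, 13, 37, 1), (a, 37, q, 13, 37, 12), (a, 37, q, 13, 37, 14), (a, 37, q, 13, 37, 35), (a, 37, q, 14, 27, 1), (a, 37, q, 14, 27, 12), (a, 37, q, 14, 27, 14), (a, 37, q, 14, 27, 35), (a, 37, q, 26, 32, 1), (a, 37, q, 26, 32, 12), (a, 37, q, 26, 32, 14), (a, 37, q, 26, 32, 35), (a, 37, q, 7, 27, 1), (a, 37, q, 7, 27, 12), (a, 37, q, 7, 27, 14), (a, 37, q, 7, 27, 35), (q, 27, w, 25, 6, 22), (q, 27, w, 25, 6, 33), (q, 27, w, 25, 6, 9), (q, 27, w, 38, 7, 22), (q, 27, w, 38, 7, 33), (q, 27, w, 38, 7, 9), (q, 27, w, 7, 29, 22), (q, 27, w, 7, 29, 33), (q, 27, w, 7, 29, 9), (q, 39, k, 25, 6, 22), (q, 39, k, 25, 6, 33), (q, 39, k, 25, 6, 9), (q, 39, k, 38, 7, 22), (q, 39, k, 38, 7, 33), (q, 39, k, 38, 7, 9), (q, 39, k, 7, 29, 22), (q, 39, k, 7, 29, 33), (q, 39, k, 7, 29, 9), (q, 9, n, 25, 6, 22), (q, 9, n, 25, 6, 33), (q, 9, n, 25, 6, 9), (q, 9, n, 38, 7, 22), (q, 9, n, 38, 7, 33), (q, 9, n, 38, 7, 9), (q, 9, n, 7, 29, 22), (q, 9, n, 7, 29, 33), (q, 9, n, 7, 29, 9)}
Apply σ_{D = 9}; surviving tuples: {(q, 27, w, 25, 6, 9), (q, 27, w, 38, 7, 9), (q, 27, w, 7, 29, 9), (q, 39, k, 25, 6, 9), (q, 39, k, 38, 7, 9), (q, 39, k, 7, 29, 9), (q, 9, n, 25, 6, 9), (q, 9, n, 38, 7, 9), (q, 9, n, 7, 29, 9)}
Keep only column(s) E, G (6 duplicate(s) eliminated): {(25, q), (38, q), (7, q)}

{(25, q), (38, q), (7, q)}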